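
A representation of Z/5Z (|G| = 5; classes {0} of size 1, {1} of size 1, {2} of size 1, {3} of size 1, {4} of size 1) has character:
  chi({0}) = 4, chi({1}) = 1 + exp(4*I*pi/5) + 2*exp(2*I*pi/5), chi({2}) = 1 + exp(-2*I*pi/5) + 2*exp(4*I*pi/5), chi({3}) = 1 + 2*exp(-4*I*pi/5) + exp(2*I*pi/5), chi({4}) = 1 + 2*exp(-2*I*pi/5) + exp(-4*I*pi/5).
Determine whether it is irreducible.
Not irreducible (reducible): <chi, chi> = 6 > 1.

Solution. <chi, chi> = (1/|G|) sum_C |C| * |chi(C)|^2 = (1/5)[1*|4|^2 + 1*|1 + exp(4*I*pi/5) + 2*exp(2*I*pi/5)|^2 + 1*|1 + exp(-2*I*pi/5) + 2*exp(4*I*pi/5)|^2 + 1*|1 + 2*exp(-4*I*pi/5) + exp(2*I*pi/5)|^2 + 1*|1 + 2*exp(-2*I*pi/5) + exp(-4*I*pi/5)|^2]
  = (1/5)[(16) + (6 + 4*exp(-2*I*pi/5) + exp(-4*I*pi/5) + exp(4*I*pi/5) + 4*exp(2*I*pi/5)) + (6 + 4*exp(-4*I*pi/5) + exp(-2*I*pi/5) + exp(2*I*pi/5) + 4*exp(4*I*pi/5)) + (6 + 4*exp(-4*I*pi/5) + exp(-2*I*pi/5) + exp(2*I*pi/5) + 4*exp(4*I*pi/5)) + (6 + 4*exp(-2*I*pi/5) + exp(-4*I*pi/5) + exp(4*I*pi/5) + 4*exp(2*I*pi/5))] = 30/5 = 6.
(Exp terms are combined using exp(i*s)*conj(exp(i*t)) = exp(i*(s-t)), and sums of them are collapsed using the identity that for every m > 1 the m distinct m-th roots of unity sum to 0, e.g. 1 + exp(2*I*pi/3) + exp(-2*I*pi/3) = 0.)
A character is irreducible iff <chi, chi> = 1, so this representation is reducible.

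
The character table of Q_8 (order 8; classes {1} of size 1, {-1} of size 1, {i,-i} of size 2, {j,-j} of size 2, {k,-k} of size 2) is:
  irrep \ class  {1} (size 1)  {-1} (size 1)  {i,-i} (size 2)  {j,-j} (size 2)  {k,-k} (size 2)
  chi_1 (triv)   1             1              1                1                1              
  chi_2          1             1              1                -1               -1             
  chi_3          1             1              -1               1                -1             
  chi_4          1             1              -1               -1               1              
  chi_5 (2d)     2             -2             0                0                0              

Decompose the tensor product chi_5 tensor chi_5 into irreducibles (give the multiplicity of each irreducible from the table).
chi_5 tensor chi_5 = chi_1 + chi_2 + chi_3 + chi_4 (all other irreducibles have multiplicity 0).

Explanation: The character of a tensor product is the pointwise product (chi_5 * chi_5)(C) = chi_5(C) * chi_5(C):
  {1}: (2)*(2), {-1}: (-2)*(-2), {i,-i}: (0)*(0), {j,-j}: (0)*(0), {k,-k}: (0)*(0)
so (chi_5 * chi_5) takes values
  {1} -> 4, {-1} -> 4, {i,-i} -> 0, {j,-j} -> 0, {k,-k} -> 0.
Now take the inner product of this character with each irreducible chi from the table, <chi_5*chi_5, chi> = (1/8) sum_C |C| (chi_5*chi_5)(C) conj(chi(C)):
  <chi_5*chi_5, chi_1> = (1/8)[1*(4)*conj(1) + 1*(4)*conj(1) + 2*(0)*conj(1) + 2*(0)*conj(1) + 2*(0)*conj(1)]
      = (1/8)[(4) + (4) + (0) + (0) + (0)] = 8/8 = 1
  <chi_5*chi_5, chi_2> = (1/8)[1*(4)*conj(1) + 1*(4)*conj(1) + 2*(0)*conj(1) + 2*(0)*conj(-1) + 2*(0)*conj(-1)]
      = (1/8)[(4) + (4) + (0) + (0) + (0)] = 8/8 = 1
  <chi_5*chi_5, chi_3> = (1/8)[1*(4)*conj(1) + 1*(4)*conj(1) + 2*(0)*conj(-1) + 2*(0)*conj(1) + 2*(0)*conj(-1)]
      = (1/8)[(4) + (4) + (0) + (0) + (0)] = 8/8 = 1
  <chi_5*chi_5, chi_4> = (1/8)[1*(4)*conj(1) + 1*(4)*conj(1) + 2*(0)*conj(-1) + 2*(0)*conj(-1) + 2*(0)*conj(1)]
      = (1/8)[(4) + (4) + (0) + (0) + (0)] = 8/8 = 1
  <chi_5*chi_5, chi_5> = (1/8)[1*(4)*conj(2) + 1*(4)*conj(-2) + 2*(0)*conj(0) + 2*(0)*conj(0) + 2*(0)*conj(0)]
      = (1/8)[(8) + (-8) + (0) + (0) + (0)] = 0/8 = 0
Hence the multiplicities are chi_1: 1, chi_2: 1, chi_3: 1, chi_4: 1. Dimension check: dim(chi_5)*dim(chi_5) = 2*2 = 4 and sum (mult * dim) = 1*1 + 1*1 + 1*1 + 1*1 = 4.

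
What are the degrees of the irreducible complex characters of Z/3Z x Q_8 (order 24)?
Dimensions: 1, 1, 1, 1, 1, 1, 1, 1, 1, 1, 1, 1, 2, 2, 2

Argument: There are 15 irreducibles (= number of conjugacy classes). Their dimensions d_i satisfy sum d_i^2 = |G| = 24: 1 + 1 + 1 + 1 + 1 + 1 + 1 + 1 + 1 + 1 + 1 + 1 + 4 + 4 + 4 = 24. (For the product with Z/3Z: each of the 3 1-dim characters of Z/3Z tensors with each irrep of Q_8, giving 3 copies of each Q_8-dimension.)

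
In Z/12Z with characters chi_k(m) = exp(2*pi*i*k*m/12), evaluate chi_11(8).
chi_11(8) = zeta_12^88 = exp(2*I*pi/3)

Working: chi_11(8) = zeta_12^(11*8) = zeta_12^88. Since zeta_12^12 = 1, this equals zeta_12^4 = exp(2*pi*i*4/12) = exp(2*I*pi/3).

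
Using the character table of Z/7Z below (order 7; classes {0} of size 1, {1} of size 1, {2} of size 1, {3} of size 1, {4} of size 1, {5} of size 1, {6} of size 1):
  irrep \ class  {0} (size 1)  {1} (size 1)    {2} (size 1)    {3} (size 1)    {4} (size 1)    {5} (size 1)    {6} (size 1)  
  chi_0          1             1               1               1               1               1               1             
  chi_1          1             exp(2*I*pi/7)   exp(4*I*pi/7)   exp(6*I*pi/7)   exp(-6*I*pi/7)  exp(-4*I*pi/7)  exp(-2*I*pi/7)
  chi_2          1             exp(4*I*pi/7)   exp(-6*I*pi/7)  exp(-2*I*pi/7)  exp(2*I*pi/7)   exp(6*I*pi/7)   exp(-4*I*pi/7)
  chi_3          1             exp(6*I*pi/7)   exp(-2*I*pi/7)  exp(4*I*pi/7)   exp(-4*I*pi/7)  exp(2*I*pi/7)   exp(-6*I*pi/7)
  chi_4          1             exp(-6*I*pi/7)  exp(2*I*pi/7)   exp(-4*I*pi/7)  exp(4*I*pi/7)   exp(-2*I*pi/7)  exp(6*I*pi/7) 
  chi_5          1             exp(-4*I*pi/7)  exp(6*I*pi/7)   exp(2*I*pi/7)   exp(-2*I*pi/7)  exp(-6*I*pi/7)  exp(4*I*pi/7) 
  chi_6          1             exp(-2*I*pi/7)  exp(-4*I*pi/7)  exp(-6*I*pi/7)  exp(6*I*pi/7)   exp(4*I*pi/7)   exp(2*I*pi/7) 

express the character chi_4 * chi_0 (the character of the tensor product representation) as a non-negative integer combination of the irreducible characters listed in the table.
chi_4 tensor chi_0 = chi_4 (all other irreducibles have multiplicity 0).

Details: The character of a tensor product is the pointwise product (chi_4 * chi_0)(C) = chi_4(C) * chi_0(C):
  {0}: (1)*(1), {1}: (exp(-6*I*pi/7))*(1), {2}: (exp(2*I*pi/7))*(1), {3}: (exp(-4*I*pi/7))*(1), {4}: (exp(4*I*pi/7))*(1), {5}: (exp(-2*I*pi/7))*(1), {6}: (exp(6*I*pi/7))*(1)
so (chi_4 * chi_0) takes values
  {0} -> 1, {1} -> exp(-6*I*pi/7), {2} -> exp(2*I*pi/7), {3} -> exp(-4*I*pi/7), {4} -> exp(4*I*pi/7), {5} -> exp(-2*I*pi/7), {6} -> exp(6*I*pi/7).
Now take the inner product of this character with each irreducible chi from the table, <chi_4*chi_0, chi> = (1/7) sum_C |C| (chi_4*chi_0)(C) conj(chi(C)):
  <chi_4*chi_0, chi_0> = (1/7)[1*(1)*conj(1) + 1*(exp(-6*I*pi/7))*conj(1) + 1*(exp(2*I*pi/7))*conj(1) + 1*(exp(-4*I*pi/7))*conj(1) + 1*(exp(4*I*pi/7))*conj(1) + 1*(exp(-2*I*pi/7))*conj(1) + 1*(exp(6*I*pi/7))*conj(1)]
      = (1/7)[(1) + (exp(-6*I*pi/7)) + (exp(2*I*pi/7)) + (exp(-4*I*pi/7)) + (exp(4*I*pi/7)) + (exp(-2*I*pi/7)) + (exp(6*I*pi/7))] = 0/7 = 0
  <chi_4*chi_0, chi_1> = (1/7)[1*(1)*conj(1) + 1*(exp(-6*I*pi/7))*conj(exp(2*I*pi/7)) + 1*(exp(2*I*pi/7))*conj(exp(4*I*pi/7)) + 1*(exp(-4*I*pi/7))*conj(exp(6*I*pi/7)) + 1*(exp(4*I*pi/7))*conj(exp(-6*I*pi/7)) + 1*(exp(-2*I*pi/7))*conj(exp(-4*I*pi/7)) + 1*(exp(6*I*pi/7))*conj(exp(-2*I*pi/7))]
      = (1/7)[(1) + (exp(6*I*pi/7)) + (exp(-2*I*pi/7)) + (exp(4*I*pi/7)) + (exp(-4*I*pi/7)) + (exp(2*I*pi/7)) + (exp(-6*I*pi/7))] = 0/7 = 0
  <chi_4*chi_0, chi_2> = (1/7)[1*(1)*conj(1) + 1*(exp(-6*I*pi/7))*conj(exp(4*I*pi/7)) + 1*(exp(2*I*pi/7))*conj(exp(-6*I*pi/7)) + 1*(exp(-4*I*pi/7))*conj(exp(-2*I*pi/7)) + 1*(exp(4*I*pi/7))*conj(exp(2*I*pi/7)) + 1*(exp(-2*I*pi/7))*conj(exp(6*I*pi/7)) + 1*(exp(6*I*pi/7))*conj(exp(-4*I*pi/7))]
      = (1/7)[(1) + (exp(4*I*pi/7)) + (exp(-6*I*pi/7)) + (exp(-2*I*pi/7)) + (exp(2*I*pi/7)) + (exp(6*I*pi/7)) + (exp(-4*I*pi/7))] = 0/7 = 0
  <chi_4*chi_0, chi_3> = (1/7)[1*(1)*conj(1) + 1*(exp(-6*I*pi/7))*conj(exp(6*I*pi/7)) + 1*(exp(2*I*pi/7))*conj(exp(-2*I*pi/7)) + 1*(exp(-4*I*pi/7))*conj(exp(4*I*pi/7)) + 1*(exp(4*I*pi/7))*conj(exp(-4*I*pi/7)) + 1*(exp(-2*I*pi/7))*conj(exp(2*I*pi/7)) + 1*(exp(6*I*pi/7))*conj(exp(-6*I*pi/7))]
      = (1/7)[(1) + (exp(2*I*pi/7)) + (exp(4*I*pi/7)) + (exp(6*I*pi/7)) + (exp(-6*I*pi/7)) + (exp(-4*I*pi/7)) + (exp(-2*I*pi/7))] = 0/7 = 0
  <chi_4*chi_0, chi_4> = (1/7)[1*(1)*conj(1) + 1*(exp(-6*I*pi/7))*conj(exp(-6*I*pi/7)) + 1*(exp(2*I*pi/7))*conj(exp(2*I*pi/7)) + 1*(exp(-4*I*pi/7))*conj(exp(-4*I*pi/7)) + 1*(exp(4*I*pi/7))*conj(exp(4*I*pi/7)) + 1*(exp(-2*I*pi/7))*conj(exp(-2*I*pi/7)) + 1*(exp(6*I*pi/7))*conj(exp(6*I*pi/7))]
      = (1/7)[(1) + (1) + (1) + (1) + (1) + (1) + (1)] = 7/7 = 1
  <chi_4*chi_0, chi_5> = (1/7)[1*(1)*conj(1) + 1*(exp(-6*I*pi/7))*conj(exp(-4*I*pi/7)) + 1*(exp(2*I*pi/7))*conj(exp(6*I*pi/7)) + 1*(exp(-4*I*pi/7))*conj(exp(2*I*pi/7)) + 1*(exp(4*I*pi/7))*conj(exp(-2*I*pi/7)) + 1*(exp(-2*I*pi/7))*conj(exp(-6*I*pi/7)) + 1*(exp(6*I*pi/7))*conj(exp(4*I*pi/7))]
      = (1/7)[(1) + (exp(-2*I*pi/7)) + (exp(-4*I*pi/7)) + (exp(-6*I*pi/7)) + (exp(6*I*pi/7)) + (exp(4*I*pi/7)) + (exp(2*I*pi/7))] = 0/7 = 0
  <chi_4*chi_0, chi_6> = (1/7)[1*(1)*conj(1) + 1*(exp(-6*I*pi/7))*conj(exp(-2*I*pi/7)) + 1*(exp(2*I*pi/7))*conj(exp(-4*I*pi/7)) + 1*(exp(-4*I*pi/7))*conj(exp(-6*I*pi/7)) + 1*(exp(4*I*pi/7))*conj(exp(6*I*pi/7)) + 1*(exp(-2*I*pi/7))*conj(exp(4*I*pi/7)) + 1*(exp(6*I*pi/7))*conj(exp(2*I*pi/7))]
      = (1/7)[(1) + (exp(-4*I*pi/7)) + (exp(6*I*pi/7)) + (exp(2*I*pi/7)) + (exp(-2*I*pi/7)) + (exp(-6*I*pi/7)) + (exp(4*I*pi/7))] = 0/7 = 0
(Exp terms are combined using exp(i*s)*conj(exp(i*t)) = exp(i*(s-t)), and sums of them are collapsed using the identity that for every m > 1 the m distinct m-th roots of unity sum to 0, e.g. 1 + exp(2*I*pi/3) + exp(-2*I*pi/3) = 0.)
Hence the multiplicities are chi_4: 1. Dimension check: dim(chi_4)*dim(chi_0) = 1*1 = 1 and sum (mult * dim) = 1*1 = 1.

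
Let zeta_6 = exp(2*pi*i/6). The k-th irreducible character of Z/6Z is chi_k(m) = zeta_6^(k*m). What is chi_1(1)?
chi_1(1) = zeta_6^1 = exp(I*pi/3)

Derivation: chi_1(1) = zeta_6^(1*1) = zeta_6^1. Since zeta_6^6 = 1, this equals zeta_6^1 = exp(2*pi*i*1/6) = exp(I*pi/3).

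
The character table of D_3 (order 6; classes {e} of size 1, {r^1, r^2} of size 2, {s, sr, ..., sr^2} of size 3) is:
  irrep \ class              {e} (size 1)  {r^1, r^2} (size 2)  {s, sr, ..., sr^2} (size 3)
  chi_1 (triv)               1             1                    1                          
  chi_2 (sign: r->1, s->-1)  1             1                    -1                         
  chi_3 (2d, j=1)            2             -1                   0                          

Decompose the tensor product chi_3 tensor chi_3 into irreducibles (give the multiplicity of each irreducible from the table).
chi_3 tensor chi_3 = chi_1 + chi_2 + chi_3 (all other irreducibles have multiplicity 0).

Proof sketch: The character of a tensor product is the pointwise product (chi_3 * chi_3)(C) = chi_3(C) * chi_3(C):
  {e}: (2)*(2), {r^1, r^2}: (-1)*(-1), {s, sr, ..., sr^2}: (0)*(0)
so (chi_3 * chi_3) takes values
  {e} -> 4, {r^1, r^2} -> 1, {s, sr, ..., sr^2} -> 0.
Now take the inner product of this character with each irreducible chi from the table, <chi_3*chi_3, chi> = (1/6) sum_C |C| (chi_3*chi_3)(C) conj(chi(C)):
  <chi_3*chi_3, chi_1> = (1/6)[1*(4)*conj(1) + 2*(1)*conj(1) + 3*(0)*conj(1)]
      = (1/6)[(4) + (2) + (0)] = 6/6 = 1
  <chi_3*chi_3, chi_2> = (1/6)[1*(4)*conj(1) + 2*(1)*conj(1) + 3*(0)*conj(-1)]
      = (1/6)[(4) + (2) + (0)] = 6/6 = 1
  <chi_3*chi_3, chi_3> = (1/6)[1*(4)*conj(2) + 2*(1)*conj(-1) + 3*(0)*conj(0)]
      = (1/6)[(8) + (-2) + (0)] = 6/6 = 1
Hence the multiplicities are chi_1: 1, chi_2: 1, chi_3: 1. Dimension check: dim(chi_3)*dim(chi_3) = 2*2 = 4 and sum (mult * dim) = 1*1 + 1*1 + 1*2 = 4.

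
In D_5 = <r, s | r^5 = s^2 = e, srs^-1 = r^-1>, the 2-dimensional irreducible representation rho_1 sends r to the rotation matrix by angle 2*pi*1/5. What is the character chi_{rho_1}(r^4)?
chi_{rho_1}(r^4) = 2*cos(2*pi*1*4/5) = -1/2 + sqrt(5)/2

Working: rho_1(r^4) is rotation by angle 2*pi*1*4/5, whose trace is 2*cos(2*pi*1*4/5) = -1/2 + sqrt(5)/2.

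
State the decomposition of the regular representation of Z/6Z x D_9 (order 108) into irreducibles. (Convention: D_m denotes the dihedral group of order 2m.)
Each irreducible V_i of dimension d_i appears with multiplicity d_i, i.e. rho_reg = (direct sum over all irreducibles V_i) d_i V_i. The irreducible dimensions for Z/6Z x D_9 are 1, 1, 1, 1, 1, 1, 1, 1, 1, 1, 1, 1, 2, 2, 2, 2, 2, 2, 2, 2, 2, 2, 2, 2, 2, 2, 2, 2, 2, 2, 2, 2, 2, 2, 2, 2: 12 irreducibles of dimension 1, each with multiplicity 1; 24 irreducibles of dimension 2, each with multiplicity 2. Total dimension 12*1*1 + 24*2*2 = 108 = |G|.

Why: General theorem: in the regular representation of a finite group G, each irreducible appears with multiplicity equal to its dimension. Check: dim(rho_reg) = sum d_i^2 = 1 + 1 + 1 + 1 + 1 + 1 + 1 + 1 + 1 + 1 + 1 + 1 + 4 + 4 + 4 + 4 + 4 + 4 + 4 + 4 + 4 + 4 + 4 + 4 + 4 + 4 + 4 + 4 + 4 + 4 + 4 + 4 + 4 + 4 + 4 + 4 = 108 = |G|.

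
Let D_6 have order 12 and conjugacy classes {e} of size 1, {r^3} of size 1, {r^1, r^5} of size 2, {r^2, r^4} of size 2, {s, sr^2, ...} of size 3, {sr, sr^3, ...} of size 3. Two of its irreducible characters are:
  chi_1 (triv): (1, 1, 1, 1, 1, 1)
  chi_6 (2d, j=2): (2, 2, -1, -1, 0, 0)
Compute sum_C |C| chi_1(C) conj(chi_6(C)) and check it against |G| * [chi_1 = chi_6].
Sum = 0; so <chi_1, chi_6> = 0 (distinct irreducibles are orthogonal).

Derivation: Compute term by term over conjugacy classes (|C| * chi_1(C) * conj(chi_6(C))):
  1*(1)*conj(2) + 1*(1)*conj(2) + 2*(1)*conj(-1) + 2*(1)*conj(-1) + 3*(1)*conj(0) + 3*(1)*conj(0)
  = (2) + (2) + (-2) + (-2) + (0) + (0)
  = 0.
Dividing by |G| = 12 gives 0/12 = 0, matching the row-orthogonality relation <chi_1, chi_6> = [chi_1 = chi_6].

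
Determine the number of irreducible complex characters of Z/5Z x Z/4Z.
20

Justification: The number of irreducible complex representations of a finite group equals its number of conjugacy classes. Z/5Z x Z/4Z is abelian of order 20, so every element is its own conjugacy class: 20 classes, so Z/5Z x Z/4Z (order 20) has exactly 20 irreducible complex representations.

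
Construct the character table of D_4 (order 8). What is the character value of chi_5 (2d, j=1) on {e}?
Conjugacy classes: {e} of size 1, {r^2} of size 1, {r^1, r^3} of size 2, {s, sr^2, ...} of size 2, {sr, sr^3, ...} of size 2.
Character table:
  irrep \ class              {e} (size 1)  {r^2} (size 1)  {r^1, r^3} (size 2)  {s, sr^2, ...} (size 2)  {sr, sr^3, ...} (size 2)
  chi_1 (triv)               1             1               1                    1                        1                       
  chi_2 (sign: r->1, s->-1)  1             1               1                    -1                       -1                      
  chi_3 (r->-1, s->1)        1             1               -1                   1                        -1                      
  chi_4 (r->-1, s->-1)       1             1               -1                   -1                       1                       
  chi_5 (2d, j=1)            2             -2              0                    0                        0                       

Spot check: chi_5 (2d, j=1) on {e} = 2.

Solution. D_4 has order 2*4 = 8 with 5 conjugacy classes, hence 5 irreducibles. Sum of squared dims 1 + 1 + 1 + 1 + 4 = 8 = |G|. Linear characters come from the abelianisation; the 2-dimensional irreps have character r^k -> 2*cos(2*pi*j*k/4), reflections -> 0.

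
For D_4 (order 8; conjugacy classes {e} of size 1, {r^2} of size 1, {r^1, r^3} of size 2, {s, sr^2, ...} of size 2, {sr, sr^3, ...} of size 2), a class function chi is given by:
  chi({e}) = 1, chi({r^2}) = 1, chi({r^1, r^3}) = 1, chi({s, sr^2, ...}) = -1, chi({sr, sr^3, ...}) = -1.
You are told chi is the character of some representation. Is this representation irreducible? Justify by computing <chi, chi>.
Irreducible: <chi, chi> = 1.

Justification: <chi, chi> = (1/|G|) sum_C |C| * |chi(C)|^2 = (1/8)[1*|1|^2 + 1*|1|^2 + 2*|1|^2 + 2*|-1|^2 + 2*|-1|^2]
  = (1/8)[(1) + (1) + (2) + (2) + (2)] = 8/8 = 1.
A character is irreducible iff <chi, chi> = 1, so this representation is irreducible.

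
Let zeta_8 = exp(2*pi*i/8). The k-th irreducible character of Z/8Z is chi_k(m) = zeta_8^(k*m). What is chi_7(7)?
chi_7(7) = zeta_8^49 = exp(I*pi/4)

Reasoning: chi_7(7) = zeta_8^(7*7) = zeta_8^49. Since zeta_8^8 = 1, this equals zeta_8^1 = exp(2*pi*i*1/8) = exp(I*pi/4).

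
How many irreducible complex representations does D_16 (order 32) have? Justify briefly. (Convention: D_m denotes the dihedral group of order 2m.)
11

Explanation: The number of irreducible complex representations of a finite group equals its number of conjugacy classes. D_16 has 11 conjugacy classes (n/2 + 3 for n even), so D_16 (order 32) has exactly 11 irreducible complex representations.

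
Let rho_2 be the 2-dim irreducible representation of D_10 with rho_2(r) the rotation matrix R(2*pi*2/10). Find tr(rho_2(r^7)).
chi_{rho_2}(r^7) = 2*cos(2*pi*2*7/10) = -sqrt(5)/2 - 1/2

rho_2(r^7) is rotation by angle 2*pi*2*7/10, whose trace is 2*cos(2*pi*2*7/10) = -sqrt(5)/2 - 1/2.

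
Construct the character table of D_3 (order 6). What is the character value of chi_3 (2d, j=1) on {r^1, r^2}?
Conjugacy classes: {e} of size 1, {r^1, r^2} of size 2, {s, sr, ..., sr^2} of size 3.
Character table:
  irrep \ class              {e} (size 1)  {r^1, r^2} (size 2)  {s, sr, ..., sr^2} (size 3)
  chi_1 (triv)               1             1                    1                          
  chi_2 (sign: r->1, s->-1)  1             1                    -1                         
  chi_3 (2d, j=1)            2             -1                   0                          

Spot check: chi_3 (2d, j=1) on {r^1, r^2} = -1.

Proof sketch: D_3 has order 2*3 = 6 with 3 conjugacy classes, hence 3 irreducibles. Sum of squared dims 1 + 1 + 4 = 6 = |G|. Linear characters come from the abelianisation; the 2-dimensional irreps have character r^k -> 2*cos(2*pi*j*k/3), reflections -> 0.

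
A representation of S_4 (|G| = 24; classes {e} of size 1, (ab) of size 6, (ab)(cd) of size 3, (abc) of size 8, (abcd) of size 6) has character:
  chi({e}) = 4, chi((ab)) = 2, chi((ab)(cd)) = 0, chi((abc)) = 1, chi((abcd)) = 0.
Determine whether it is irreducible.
Not irreducible (reducible): <chi, chi> = 2 > 1.

Proof sketch: <chi, chi> = (1/|G|) sum_C |C| * |chi(C)|^2 = (1/24)[1*|4|^2 + 6*|2|^2 + 3*|0|^2 + 8*|1|^2 + 6*|0|^2]
  = (1/24)[(16) + (24) + (0) + (8) + (0)] = 48/24 = 2.
A character is irreducible iff <chi, chi> = 1, so this representation is reducible.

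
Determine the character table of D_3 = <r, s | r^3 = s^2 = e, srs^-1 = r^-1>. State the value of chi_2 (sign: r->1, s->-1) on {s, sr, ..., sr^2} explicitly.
Conjugacy classes: {e} of size 1, {r^1, r^2} of size 2, {s, sr, ..., sr^2} of size 3.
Character table:
  irrep \ class              {e} (size 1)  {r^1, r^2} (size 2)  {s, sr, ..., sr^2} (size 3)
  chi_1 (triv)               1             1                    1                          
  chi_2 (sign: r->1, s->-1)  1             1                    -1                         
  chi_3 (2d, j=1)            2             -1                   0                          

Spot check: chi_2 (sign: r->1, s->-1) on {s, sr, ..., sr^2} = -1.

Working: D_3 has order 2*3 = 6 with 3 conjugacy classes, hence 3 irreducibles. Sum of squared dims 1 + 1 + 4 = 6 = |G|. Linear characters come from the abelianisation; the 2-dimensional irreps have character r^k -> 2*cos(2*pi*j*k/3), reflections -> 0.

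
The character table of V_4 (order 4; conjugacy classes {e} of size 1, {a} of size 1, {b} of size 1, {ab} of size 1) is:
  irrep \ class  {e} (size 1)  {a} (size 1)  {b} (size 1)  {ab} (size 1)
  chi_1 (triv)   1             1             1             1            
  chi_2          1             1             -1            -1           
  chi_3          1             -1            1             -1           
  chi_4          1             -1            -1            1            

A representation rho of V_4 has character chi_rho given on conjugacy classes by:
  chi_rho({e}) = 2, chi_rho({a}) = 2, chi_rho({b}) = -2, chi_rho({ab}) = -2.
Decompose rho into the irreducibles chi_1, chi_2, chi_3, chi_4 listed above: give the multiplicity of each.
Multiplicities: chi_1: 0, chi_2: 2, chi_3: 0, chi_4: 0.

Proof sketch: Use <chi_rho, chi> = (1/|G|) sum_C |C| * chi_rho(C) * conj(chi(C)) with |G| = 4 for each irreducible chi in the table:
  <chi_rho, chi_1> = (1/4)[1*(2)*conj(1) + 1*(2)*conj(1) + 1*(-2)*conj(1) + 1*(-2)*conj(1)]
      = (1/4)[(2) + (2) + (-2) + (-2)] = 0/4 = 0
  <chi_rho, chi_2> = (1/4)[1*(2)*conj(1) + 1*(2)*conj(1) + 1*(-2)*conj(-1) + 1*(-2)*conj(-1)]
      = (1/4)[(2) + (2) + (2) + (2)] = 8/4 = 2
  <chi_rho, chi_3> = (1/4)[1*(2)*conj(1) + 1*(2)*conj(-1) + 1*(-2)*conj(1) + 1*(-2)*conj(-1)]
      = (1/4)[(2) + (-2) + (-2) + (2)] = 0/4 = 0
  <chi_rho, chi_4> = (1/4)[1*(2)*conj(1) + 1*(2)*conj(-1) + 1*(-2)*conj(-1) + 1*(-2)*conj(1)]
      = (1/4)[(2) + (-2) + (2) + (-2)] = 0/4 = 0
Dimension check: dim(rho) = sum (mult * dim) = 0*1 + 2*1 + 0*1 + 0*1 = 2 = chi_rho(e) = 2.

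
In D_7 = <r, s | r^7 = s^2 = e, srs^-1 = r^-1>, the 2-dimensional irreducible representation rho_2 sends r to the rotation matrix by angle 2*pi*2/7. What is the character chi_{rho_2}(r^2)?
chi_{rho_2}(r^2) = 2*cos(2*pi*2*2/7) = -2*cos(pi/7)

Argument: rho_2(r^2) is rotation by angle 2*pi*2*2/7, whose trace is 2*cos(2*pi*2*2/7) = -2*cos(pi/7).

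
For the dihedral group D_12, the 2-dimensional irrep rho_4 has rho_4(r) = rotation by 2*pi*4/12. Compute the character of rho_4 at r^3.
chi_{rho_4}(r^3) = 2*cos(2*pi*4*3/12) = 2

Explanation: rho_4(r^3) is rotation by angle 2*pi*4*3/12, whose trace is 2*cos(2*pi*4*3/12) = 2.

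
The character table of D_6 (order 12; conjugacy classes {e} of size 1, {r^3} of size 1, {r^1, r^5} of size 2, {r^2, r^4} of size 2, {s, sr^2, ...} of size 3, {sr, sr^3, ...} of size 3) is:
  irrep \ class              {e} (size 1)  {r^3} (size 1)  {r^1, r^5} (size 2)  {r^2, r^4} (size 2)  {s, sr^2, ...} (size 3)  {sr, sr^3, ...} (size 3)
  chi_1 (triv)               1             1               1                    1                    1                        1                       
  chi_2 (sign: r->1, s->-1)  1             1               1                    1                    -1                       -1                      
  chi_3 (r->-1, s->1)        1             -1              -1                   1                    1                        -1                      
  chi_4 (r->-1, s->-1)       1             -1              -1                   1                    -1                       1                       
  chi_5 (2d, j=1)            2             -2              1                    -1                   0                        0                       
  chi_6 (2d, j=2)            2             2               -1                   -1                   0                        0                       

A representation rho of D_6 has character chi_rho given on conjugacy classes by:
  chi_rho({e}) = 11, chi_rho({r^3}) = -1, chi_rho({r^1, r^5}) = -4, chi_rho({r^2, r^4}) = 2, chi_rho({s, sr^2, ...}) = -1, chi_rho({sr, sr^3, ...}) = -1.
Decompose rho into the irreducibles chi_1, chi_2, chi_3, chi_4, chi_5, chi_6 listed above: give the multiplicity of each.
Multiplicities: chi_1: 0, chi_2: 1, chi_3: 2, chi_4: 2, chi_5: 1, chi_6: 2.

Explanation: Use <chi_rho, chi> = (1/|G|) sum_C |C| * chi_rho(C) * conj(chi(C)) with |G| = 12 for each irreducible chi in the table:
  <chi_rho, chi_1> = (1/12)[1*(11)*conj(1) + 1*(-1)*conj(1) + 2*(-4)*conj(1) + 2*(2)*conj(1) + 3*(-1)*conj(1) + 3*(-1)*conj(1)]
      = (1/12)[(11) + (-1) + (-8) + (4) + (-3) + (-3)] = 0/12 = 0
  <chi_rho, chi_2> = (1/12)[1*(11)*conj(1) + 1*(-1)*conj(1) + 2*(-4)*conj(1) + 2*(2)*conj(1) + 3*(-1)*conj(-1) + 3*(-1)*conj(-1)]
      = (1/12)[(11) + (-1) + (-8) + (4) + (3) + (3)] = 12/12 = 1
  <chi_rho, chi_3> = (1/12)[1*(11)*conj(1) + 1*(-1)*conj(-1) + 2*(-4)*conj(-1) + 2*(2)*conj(1) + 3*(-1)*conj(1) + 3*(-1)*conj(-1)]
      = (1/12)[(11) + (1) + (8) + (4) + (-3) + (3)] = 24/12 = 2
  <chi_rho, chi_4> = (1/12)[1*(11)*conj(1) + 1*(-1)*conj(-1) + 2*(-4)*conj(-1) + 2*(2)*conj(1) + 3*(-1)*conj(-1) + 3*(-1)*conj(1)]
      = (1/12)[(11) + (1) + (8) + (4) + (3) + (-3)] = 24/12 = 2
  <chi_rho, chi_5> = (1/12)[1*(11)*conj(2) + 1*(-1)*conj(-2) + 2*(-4)*conj(1) + 2*(2)*conj(-1) + 3*(-1)*conj(0) + 3*(-1)*conj(0)]
      = (1/12)[(22) + (2) + (-8) + (-4) + (0) + (0)] = 12/12 = 1
  <chi_rho, chi_6> = (1/12)[1*(11)*conj(2) + 1*(-1)*conj(2) + 2*(-4)*conj(-1) + 2*(2)*conj(-1) + 3*(-1)*conj(0) + 3*(-1)*conj(0)]
      = (1/12)[(22) + (-2) + (8) + (-4) + (0) + (0)] = 24/12 = 2
Dimension check: dim(rho) = sum (mult * dim) = 0*1 + 1*1 + 2*1 + 2*1 + 1*2 + 2*2 = 11 = chi_rho(e) = 11.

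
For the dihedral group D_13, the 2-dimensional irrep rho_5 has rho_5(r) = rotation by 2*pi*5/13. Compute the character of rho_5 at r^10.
chi_{rho_5}(r^10) = 2*cos(2*pi*5*10/13) = 2*cos(4*pi/13)

Reasoning: rho_5(r^10) is rotation by angle 2*pi*5*10/13, whose trace is 2*cos(2*pi*5*10/13) = 2*cos(4*pi/13).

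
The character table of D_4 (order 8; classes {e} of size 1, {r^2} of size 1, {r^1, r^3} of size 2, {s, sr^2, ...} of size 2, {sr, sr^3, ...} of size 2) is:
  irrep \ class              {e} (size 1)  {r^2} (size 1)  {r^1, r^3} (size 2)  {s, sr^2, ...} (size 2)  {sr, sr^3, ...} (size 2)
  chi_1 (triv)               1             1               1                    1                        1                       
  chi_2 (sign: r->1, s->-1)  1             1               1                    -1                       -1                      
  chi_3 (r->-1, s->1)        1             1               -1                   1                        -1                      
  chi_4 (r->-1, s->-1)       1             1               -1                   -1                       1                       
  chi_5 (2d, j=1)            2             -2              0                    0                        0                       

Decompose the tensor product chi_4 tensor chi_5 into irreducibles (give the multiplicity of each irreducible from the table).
chi_4 tensor chi_5 = chi_5 (all other irreducibles have multiplicity 0).

Argument: The character of a tensor product is the pointwise product (chi_4 * chi_5)(C) = chi_4(C) * chi_5(C):
  {e}: (1)*(2), {r^2}: (1)*(-2), {r^1, r^3}: (-1)*(0), {s, sr^2, ...}: (-1)*(0), {sr, sr^3, ...}: (1)*(0)
so (chi_4 * chi_5) takes values
  {e} -> 2, {r^2} -> -2, {r^1, r^3} -> 0, {s, sr^2, ...} -> 0, {sr, sr^3, ...} -> 0.
Now take the inner product of this character with each irreducible chi from the table, <chi_4*chi_5, chi> = (1/8) sum_C |C| (chi_4*chi_5)(C) conj(chi(C)):
  <chi_4*chi_5, chi_1> = (1/8)[1*(2)*conj(1) + 1*(-2)*conj(1) + 2*(0)*conj(1) + 2*(0)*conj(1) + 2*(0)*conj(1)]
      = (1/8)[(2) + (-2) + (0) + (0) + (0)] = 0/8 = 0
  <chi_4*chi_5, chi_2> = (1/8)[1*(2)*conj(1) + 1*(-2)*conj(1) + 2*(0)*conj(1) + 2*(0)*conj(-1) + 2*(0)*conj(-1)]
      = (1/8)[(2) + (-2) + (0) + (0) + (0)] = 0/8 = 0
  <chi_4*chi_5, chi_3> = (1/8)[1*(2)*conj(1) + 1*(-2)*conj(1) + 2*(0)*conj(-1) + 2*(0)*conj(1) + 2*(0)*conj(-1)]
      = (1/8)[(2) + (-2) + (0) + (0) + (0)] = 0/8 = 0
  <chi_4*chi_5, chi_4> = (1/8)[1*(2)*conj(1) + 1*(-2)*conj(1) + 2*(0)*conj(-1) + 2*(0)*conj(-1) + 2*(0)*conj(1)]
      = (1/8)[(2) + (-2) + (0) + (0) + (0)] = 0/8 = 0
  <chi_4*chi_5, chi_5> = (1/8)[1*(2)*conj(2) + 1*(-2)*conj(-2) + 2*(0)*conj(0) + 2*(0)*conj(0) + 2*(0)*conj(0)]
      = (1/8)[(4) + (4) + (0) + (0) + (0)] = 8/8 = 1
Hence the multiplicities are chi_5: 1. Dimension check: dim(chi_4)*dim(chi_5) = 1*2 = 2 and sum (mult * dim) = 1*2 = 2.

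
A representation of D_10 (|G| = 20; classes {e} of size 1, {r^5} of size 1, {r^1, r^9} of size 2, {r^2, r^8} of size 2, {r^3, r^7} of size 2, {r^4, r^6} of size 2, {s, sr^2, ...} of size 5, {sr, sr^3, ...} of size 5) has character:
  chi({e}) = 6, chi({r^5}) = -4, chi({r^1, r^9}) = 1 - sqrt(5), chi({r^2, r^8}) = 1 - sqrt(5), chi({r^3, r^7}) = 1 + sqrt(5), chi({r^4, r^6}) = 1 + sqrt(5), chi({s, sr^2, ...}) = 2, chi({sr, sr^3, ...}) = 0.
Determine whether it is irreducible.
Not irreducible (reducible): <chi, chi> = 6 > 1.

Justification: <chi, chi> = (1/|G|) sum_C |C| * |chi(C)|^2 = (1/20)[1*|6|^2 + 1*|-4|^2 + 2*|1 - sqrt(5)|^2 + 2*|1 - sqrt(5)|^2 + 2*|1 + sqrt(5)|^2 + 2*|1 + sqrt(5)|^2 + 5*|2|^2 + 5*|0|^2]
  = (1/20)[(36) + (16) + (12 - 4*sqrt(5)) + (12 - 4*sqrt(5)) + (4*sqrt(5) + 12) + (4*sqrt(5) + 12) + (20) + (0)] = 120/20 = 6.
A character is irreducible iff <chi, chi> = 1, so this representation is reducible.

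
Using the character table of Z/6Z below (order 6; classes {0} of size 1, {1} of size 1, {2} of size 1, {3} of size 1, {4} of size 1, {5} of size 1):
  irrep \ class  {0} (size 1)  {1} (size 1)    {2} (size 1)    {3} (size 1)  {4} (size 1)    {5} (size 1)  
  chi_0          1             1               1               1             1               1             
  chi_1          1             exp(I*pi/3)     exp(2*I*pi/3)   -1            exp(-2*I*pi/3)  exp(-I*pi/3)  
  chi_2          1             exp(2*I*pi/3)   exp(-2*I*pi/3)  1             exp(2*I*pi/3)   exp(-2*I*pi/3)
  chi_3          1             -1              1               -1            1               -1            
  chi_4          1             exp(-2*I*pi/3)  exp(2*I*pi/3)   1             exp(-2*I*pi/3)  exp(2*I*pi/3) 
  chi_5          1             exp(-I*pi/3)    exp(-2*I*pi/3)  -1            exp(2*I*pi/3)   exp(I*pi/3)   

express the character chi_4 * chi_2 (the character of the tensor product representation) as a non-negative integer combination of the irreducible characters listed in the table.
chi_4 tensor chi_2 = chi_0 (all other irreducibles have multiplicity 0).

Derivation: The character of a tensor product is the pointwise product (chi_4 * chi_2)(C) = chi_4(C) * chi_2(C):
  {0}: (1)*(1), {1}: (exp(-2*I*pi/3))*(exp(2*I*pi/3)), {2}: (exp(2*I*pi/3))*(exp(-2*I*pi/3)), {3}: (1)*(1), {4}: (exp(-2*I*pi/3))*(exp(2*I*pi/3)), {5}: (exp(2*I*pi/3))*(exp(-2*I*pi/3))
so (chi_4 * chi_2) takes values
  {0} -> 1, {1} -> 1, {2} -> 1, {3} -> 1, {4} -> 1, {5} -> 1.
Now take the inner product of this character with each irreducible chi from the table, <chi_4*chi_2, chi> = (1/6) sum_C |C| (chi_4*chi_2)(C) conj(chi(C)):
  <chi_4*chi_2, chi_0> = (1/6)[1*(1)*conj(1) + 1*(1)*conj(1) + 1*(1)*conj(1) + 1*(1)*conj(1) + 1*(1)*conj(1) + 1*(1)*conj(1)]
      = (1/6)[(1) + (1) + (1) + (1) + (1) + (1)] = 6/6 = 1
  <chi_4*chi_2, chi_1> = (1/6)[1*(1)*conj(1) + 1*(1)*conj(exp(I*pi/3)) + 1*(1)*conj(exp(2*I*pi/3)) + 1*(1)*conj(-1) + 1*(1)*conj(exp(-2*I*pi/3)) + 1*(1)*conj(exp(-I*pi/3))]
      = (1/6)[(1) + (exp(-I*pi/3)) + (exp(-2*I*pi/3)) + (-1) + (exp(2*I*pi/3)) + (exp(I*pi/3))] = 0/6 = 0
  <chi_4*chi_2, chi_2> = (1/6)[1*(1)*conj(1) + 1*(1)*conj(exp(2*I*pi/3)) + 1*(1)*conj(exp(-2*I*pi/3)) + 1*(1)*conj(1) + 1*(1)*conj(exp(2*I*pi/3)) + 1*(1)*conj(exp(-2*I*pi/3))]
      = (1/6)[(1) + (exp(-2*I*pi/3)) + (exp(2*I*pi/3)) + (1) + (exp(-2*I*pi/3)) + (exp(2*I*pi/3))] = 0/6 = 0
  <chi_4*chi_2, chi_3> = (1/6)[1*(1)*conj(1) + 1*(1)*conj(-1) + 1*(1)*conj(1) + 1*(1)*conj(-1) + 1*(1)*conj(1) + 1*(1)*conj(-1)]
      = (1/6)[(1) + (-1) + (1) + (-1) + (1) + (-1)] = 0/6 = 0
  <chi_4*chi_2, chi_4> = (1/6)[1*(1)*conj(1) + 1*(1)*conj(exp(-2*I*pi/3)) + 1*(1)*conj(exp(2*I*pi/3)) + 1*(1)*conj(1) + 1*(1)*conj(exp(-2*I*pi/3)) + 1*(1)*conj(exp(2*I*pi/3))]
      = (1/6)[(1) + (exp(2*I*pi/3)) + (exp(-2*I*pi/3)) + (1) + (exp(2*I*pi/3)) + (exp(-2*I*pi/3))] = 0/6 = 0
  <chi_4*chi_2, chi_5> = (1/6)[1*(1)*conj(1) + 1*(1)*conj(exp(-I*pi/3)) + 1*(1)*conj(exp(-2*I*pi/3)) + 1*(1)*conj(-1) + 1*(1)*conj(exp(2*I*pi/3)) + 1*(1)*conj(exp(I*pi/3))]
      = (1/6)[(1) + (exp(I*pi/3)) + (exp(2*I*pi/3)) + (-1) + (exp(-2*I*pi/3)) + (exp(-I*pi/3))] = 0/6 = 0
(Exp terms are combined using exp(i*s)*conj(exp(i*t)) = exp(i*(s-t)), and sums of them are collapsed using the identity that for every m > 1 the m distinct m-th roots of unity sum to 0, e.g. 1 + exp(2*I*pi/3) + exp(-2*I*pi/3) = 0.)
Hence the multiplicities are chi_0: 1. Dimension check: dim(chi_4)*dim(chi_2) = 1*1 = 1 and sum (mult * dim) = 1*1 = 1.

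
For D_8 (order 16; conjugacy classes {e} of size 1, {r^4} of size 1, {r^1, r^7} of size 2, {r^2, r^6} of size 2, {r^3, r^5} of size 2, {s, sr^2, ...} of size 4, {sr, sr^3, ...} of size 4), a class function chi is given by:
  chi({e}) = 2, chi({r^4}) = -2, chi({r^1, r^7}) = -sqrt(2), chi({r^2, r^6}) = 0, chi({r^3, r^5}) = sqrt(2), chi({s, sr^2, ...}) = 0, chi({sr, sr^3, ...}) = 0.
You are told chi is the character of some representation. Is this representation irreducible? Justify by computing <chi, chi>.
Irreducible: <chi, chi> = 1.

Argument: <chi, chi> = (1/|G|) sum_C |C| * |chi(C)|^2 = (1/16)[1*|2|^2 + 1*|-2|^2 + 2*|-sqrt(2)|^2 + 2*|0|^2 + 2*|sqrt(2)|^2 + 4*|0|^2 + 4*|0|^2]
  = (1/16)[(4) + (4) + (4) + (0) + (4) + (0) + (0)] = 16/16 = 1.
A character is irreducible iff <chi, chi> = 1, so this representation is irreducible.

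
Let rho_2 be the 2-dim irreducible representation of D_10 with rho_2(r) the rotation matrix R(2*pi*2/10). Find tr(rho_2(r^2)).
chi_{rho_2}(r^2) = 2*cos(2*pi*2*2/10) = -sqrt(5)/2 - 1/2

Derivation: rho_2(r^2) is rotation by angle 2*pi*2*2/10, whose trace is 2*cos(2*pi*2*2/10) = -sqrt(5)/2 - 1/2.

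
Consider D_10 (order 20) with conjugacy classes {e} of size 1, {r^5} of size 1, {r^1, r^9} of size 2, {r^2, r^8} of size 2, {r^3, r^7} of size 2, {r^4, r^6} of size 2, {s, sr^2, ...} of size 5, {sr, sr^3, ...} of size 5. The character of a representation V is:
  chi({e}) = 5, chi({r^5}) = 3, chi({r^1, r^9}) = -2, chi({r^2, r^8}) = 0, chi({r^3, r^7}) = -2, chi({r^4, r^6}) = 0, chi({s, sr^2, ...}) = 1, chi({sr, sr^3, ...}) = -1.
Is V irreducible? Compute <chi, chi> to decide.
Not irreducible (reducible): <chi, chi> = 3 > 1.

Solution. <chi, chi> = (1/|G|) sum_C |C| * |chi(C)|^2 = (1/20)[1*|5|^2 + 1*|3|^2 + 2*|-2|^2 + 2*|0|^2 + 2*|-2|^2 + 2*|0|^2 + 5*|1|^2 + 5*|-1|^2]
  = (1/20)[(25) + (9) + (8) + (0) + (8) + (0) + (5) + (5)] = 60/20 = 3.
A character is irreducible iff <chi, chi> = 1, so this representation is reducible.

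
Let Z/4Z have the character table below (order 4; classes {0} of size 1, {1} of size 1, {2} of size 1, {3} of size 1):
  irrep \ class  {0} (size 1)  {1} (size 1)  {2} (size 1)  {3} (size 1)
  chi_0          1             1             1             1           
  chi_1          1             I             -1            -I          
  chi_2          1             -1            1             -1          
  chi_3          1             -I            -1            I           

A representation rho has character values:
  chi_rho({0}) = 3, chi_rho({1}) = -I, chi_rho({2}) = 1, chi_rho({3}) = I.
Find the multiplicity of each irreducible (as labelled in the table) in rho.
Multiplicities: chi_0: 1, chi_1: 0, chi_2: 1, chi_3: 1.

Details: Use <chi_rho, chi> = (1/|G|) sum_C |C| * chi_rho(C) * conj(chi(C)) with |G| = 4 for each irreducible chi in the table:
  <chi_rho, chi_0> = (1/4)[1*(3)*conj(1) + 1*(-I)*conj(1) + 1*(1)*conj(1) + 1*(I)*conj(1)]
      = (1/4)[(3) + (-I) + (1) + (I)] = 4/4 = 1
  <chi_rho, chi_1> = (1/4)[1*(3)*conj(1) + 1*(-I)*conj(I) + 1*(1)*conj(-1) + 1*(I)*conj(-I)]
      = (1/4)[(3) + (-1) + (-1) + (-1)] = 0/4 = 0
  <chi_rho, chi_2> = (1/4)[1*(3)*conj(1) + 1*(-I)*conj(-1) + 1*(1)*conj(1) + 1*(I)*conj(-1)]
      = (1/4)[(3) + (I) + (1) + (-I)] = 4/4 = 1
  <chi_rho, chi_3> = (1/4)[1*(3)*conj(1) + 1*(-I)*conj(-I) + 1*(1)*conj(-1) + 1*(I)*conj(I)]
      = (1/4)[(3) + (1) + (-1) + (1)] = 4/4 = 1
(Exp terms are combined using exp(i*s)*conj(exp(i*t)) = exp(i*(s-t)), and sums of them are collapsed using the identity that for every m > 1 the m distinct m-th roots of unity sum to 0, e.g. 1 + exp(2*I*pi/3) + exp(-2*I*pi/3) = 0.)
Dimension check: dim(rho) = sum (mult * dim) = 1*1 + 0*1 + 1*1 + 1*1 = 3 = chi_rho(e) = 3.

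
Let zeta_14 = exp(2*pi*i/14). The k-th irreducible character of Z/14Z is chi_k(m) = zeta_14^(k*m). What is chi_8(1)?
chi_8(1) = zeta_14^8 = exp(-6*I*pi/7)

Solution. chi_8(1) = zeta_14^(8*1) = zeta_14^8. Since zeta_14^14 = 1, this equals zeta_14^8 = exp(2*pi*i*8/14) = exp(-6*I*pi/7).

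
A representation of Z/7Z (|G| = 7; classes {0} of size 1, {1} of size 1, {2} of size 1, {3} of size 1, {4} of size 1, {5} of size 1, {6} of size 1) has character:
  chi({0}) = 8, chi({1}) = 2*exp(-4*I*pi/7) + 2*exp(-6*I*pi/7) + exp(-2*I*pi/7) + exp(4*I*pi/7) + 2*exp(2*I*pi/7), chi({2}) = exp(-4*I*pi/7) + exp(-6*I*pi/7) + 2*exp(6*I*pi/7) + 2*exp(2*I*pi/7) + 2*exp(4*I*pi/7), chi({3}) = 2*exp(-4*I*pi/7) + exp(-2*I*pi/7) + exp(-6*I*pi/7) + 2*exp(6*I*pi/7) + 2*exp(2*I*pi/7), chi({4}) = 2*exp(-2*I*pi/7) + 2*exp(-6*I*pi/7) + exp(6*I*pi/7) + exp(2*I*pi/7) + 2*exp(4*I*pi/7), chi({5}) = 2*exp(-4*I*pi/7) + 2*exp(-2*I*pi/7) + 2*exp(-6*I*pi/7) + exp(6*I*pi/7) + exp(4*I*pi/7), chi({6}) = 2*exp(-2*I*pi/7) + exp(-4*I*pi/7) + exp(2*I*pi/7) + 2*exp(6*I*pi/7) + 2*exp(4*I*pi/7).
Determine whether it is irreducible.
Not irreducible (reducible): <chi, chi> = 14 > 1.

Reasoning: <chi, chi> = (1/|G|) sum_C |C| * |chi(C)|^2 = (1/7)[1*|8|^2 + 1*|2*exp(-4*I*pi/7) + 2*exp(-6*I*pi/7) + exp(-2*I*pi/7) + exp(4*I*pi/7) + 2*exp(2*I*pi/7)|^2 + 1*|exp(-4*I*pi/7) + exp(-6*I*pi/7) + 2*exp(6*I*pi/7) + 2*exp(2*I*pi/7) + 2*exp(4*I*pi/7)|^2 + 1*|2*exp(-4*I*pi/7) + exp(-2*I*pi/7) + exp(-6*I*pi/7) + 2*exp(6*I*pi/7) + 2*exp(2*I*pi/7)|^2 + 1*|2*exp(-2*I*pi/7) + 2*exp(-6*I*pi/7) + exp(6*I*pi/7) + exp(2*I*pi/7) + 2*exp(4*I*pi/7)|^2 + 1*|2*exp(-4*I*pi/7) + 2*exp(-2*I*pi/7) + 2*exp(-6*I*pi/7) + exp(6*I*pi/7) + exp(4*I*pi/7)|^2 + 1*|2*exp(-2*I*pi/7) + exp(-4*I*pi/7) + exp(2*I*pi/7) + 2*exp(6*I*pi/7) + 2*exp(4*I*pi/7)|^2]
  = (1/7)[(64) + (14 + 8*exp(-2*I*pi/7) + 6*exp(-4*I*pi/7) + 11*exp(-6*I*pi/7) + 11*exp(6*I*pi/7) + 6*exp(4*I*pi/7) + 8*exp(2*I*pi/7)) + (14 + 11*exp(-2*I*pi/7) + 8*exp(-4*I*pi/7) + 6*exp(-6*I*pi/7) + 6*exp(6*I*pi/7) + 8*exp(4*I*pi/7) + 11*exp(2*I*pi/7)) + (14 + 11*exp(-4*I*pi/7) + 6*exp(-2*I*pi/7) + 8*exp(-6*I*pi/7) + 8*exp(6*I*pi/7) + 6*exp(2*I*pi/7) + 11*exp(4*I*pi/7)) + (14 + 11*exp(-4*I*pi/7) + 6*exp(-2*I*pi/7) + 8*exp(-6*I*pi/7) + 8*exp(6*I*pi/7) + 6*exp(2*I*pi/7) + 11*exp(4*I*pi/7)) + (14 + 11*exp(-2*I*pi/7) + 8*exp(-4*I*pi/7) + 6*exp(-6*I*pi/7) + 6*exp(6*I*pi/7) + 8*exp(4*I*pi/7) + 11*exp(2*I*pi/7)) + (14 + 8*exp(-2*I*pi/7) + 6*exp(-4*I*pi/7) + 11*exp(-6*I*pi/7) + 11*exp(6*I*pi/7) + 6*exp(4*I*pi/7) + 8*exp(2*I*pi/7))] = 98/7 = 14.
(Exp terms are combined using exp(i*s)*conj(exp(i*t)) = exp(i*(s-t)), and sums of them are collapsed using the identity that for every m > 1 the m distinct m-th roots of unity sum to 0, e.g. 1 + exp(2*I*pi/3) + exp(-2*I*pi/3) = 0.)
A character is irreducible iff <chi, chi> = 1, so this representation is reducible.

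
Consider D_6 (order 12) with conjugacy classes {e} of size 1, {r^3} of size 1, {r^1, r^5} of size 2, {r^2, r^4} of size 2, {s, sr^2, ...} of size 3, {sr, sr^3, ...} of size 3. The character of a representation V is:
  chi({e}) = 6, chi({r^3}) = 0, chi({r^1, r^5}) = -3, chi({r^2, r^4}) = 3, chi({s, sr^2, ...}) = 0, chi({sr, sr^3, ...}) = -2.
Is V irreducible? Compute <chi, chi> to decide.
Not irreducible (reducible): <chi, chi> = 7 > 1.

Argument: <chi, chi> = (1/|G|) sum_C |C| * |chi(C)|^2 = (1/12)[1*|6|^2 + 1*|0|^2 + 2*|-3|^2 + 2*|3|^2 + 3*|0|^2 + 3*|-2|^2]
  = (1/12)[(36) + (0) + (18) + (18) + (0) + (12)] = 84/12 = 7.
A character is irreducible iff <chi, chi> = 1, so this representation is reducible.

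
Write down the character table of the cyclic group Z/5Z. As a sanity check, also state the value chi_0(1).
Character table of Z/5Z (irreps indexed chi_0,...,chi_4 with chi_k(m) = zeta_5^(k*m), zeta_5 = exp(2*pi*i/5)):
  irrep \ class  {0} (size 1)  {1} (size 1)    {2} (size 1)    {3} (size 1)    {4} (size 1)  
  chi_0          1             1               1               1               1             
  chi_1          1             exp(2*I*pi/5)   exp(4*I*pi/5)   exp(-4*I*pi/5)  exp(-2*I*pi/5)
  chi_2          1             exp(4*I*pi/5)   exp(-2*I*pi/5)  exp(2*I*pi/5)   exp(-4*I*pi/5)
  chi_3          1             exp(-4*I*pi/5)  exp(2*I*pi/5)   exp(-2*I*pi/5)  exp(4*I*pi/5) 
  chi_4          1             exp(-2*I*pi/5)  exp(-4*I*pi/5)  exp(4*I*pi/5)   exp(2*I*pi/5) 

Spot check: chi_0(1) = zeta_5^(0*1) = zeta_5^0 = 1.

Reasoning: Z/5Z is abelian, so all 5 irreducible complex representations are 1-dimensional. They are given by chi_k(m) = zeta_5^(k*m) for k = 0,...,4. Row orthogonality: sum_m chi_k(m) conj(chi_l(m)) = 5 * [k = l].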